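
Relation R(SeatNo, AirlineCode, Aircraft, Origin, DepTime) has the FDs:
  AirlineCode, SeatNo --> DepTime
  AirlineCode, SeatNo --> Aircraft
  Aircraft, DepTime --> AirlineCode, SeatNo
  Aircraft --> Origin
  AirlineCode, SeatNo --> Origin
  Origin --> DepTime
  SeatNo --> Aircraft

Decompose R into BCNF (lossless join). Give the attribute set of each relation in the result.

{Aircraft, AirlineCode, Origin, SeatNo}; {DepTime, Origin}

Candidate keys of the original relation: {Aircraft}, {SeatNo}.
Within {Aircraft, AirlineCode, DepTime, Origin, SeatNo}: {Origin}⁺ ∩ {Aircraft, AirlineCode, DepTime, Origin, SeatNo} = {DepTime, Origin}, not the whole set, so Origin --> DepTime violates BCNF; decompose into {DepTime, Origin} and {Aircraft, AirlineCode, Origin, SeatNo}.
{DepTime, Origin}: every determinant is a superkey — BCNF.
{Aircraft, AirlineCode, Origin, SeatNo}: every determinant is a superkey — BCNF.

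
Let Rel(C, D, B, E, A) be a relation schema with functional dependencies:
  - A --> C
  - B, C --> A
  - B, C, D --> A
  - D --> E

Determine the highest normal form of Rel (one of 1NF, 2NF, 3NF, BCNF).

1NF

Candidate keys: {A, B, D}, {B, C, D}. Prime attributes: {A, B, C, D}.
A --> C: {A}⁺ = {A, C}, which is not all of the attributes, so the left side is not a superkey — BCNF is violated.
D --> E determines the non-prime attribute {E} from a non-superkey — 3NF is violated.
{D} is a proper subset of the key {A, B, D}, and {D}⁺ contains the non-prime attribute {E} — a partial dependency, so 2NF is violated.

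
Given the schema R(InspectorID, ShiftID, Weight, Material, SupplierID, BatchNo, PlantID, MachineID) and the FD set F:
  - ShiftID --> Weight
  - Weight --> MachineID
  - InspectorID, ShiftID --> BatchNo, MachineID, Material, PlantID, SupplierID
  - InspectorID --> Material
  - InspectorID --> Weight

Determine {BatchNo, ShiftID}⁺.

Start with {BatchNo, ShiftID}.
ShiftID --> Weight applies; add {Weight} → now {BatchNo, ShiftID, Weight}.
Weight --> MachineID applies; add {MachineID} → now {BatchNo, MachineID, ShiftID, Weight}.
No further FD applies.

{BatchNo, MachineID, ShiftID, Weight}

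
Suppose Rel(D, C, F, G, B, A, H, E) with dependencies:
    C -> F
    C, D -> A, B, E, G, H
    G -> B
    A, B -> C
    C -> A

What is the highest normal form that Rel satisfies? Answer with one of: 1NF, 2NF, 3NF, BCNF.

1NF

Candidate keys: {A, B, D}, {A, D, G}, {C, D}. Prime attributes: {A, B, C, D, G}.
For C -> F we have {C}⁺ = {A, C, F}; {C} is not a superkey, so BCNF fails.
C -> F determines the non-prime attribute {F} from a non-superkey — 3NF is violated.
{C} is a proper subset of the key {C, D}, and {C}⁺ contains the non-prime attribute {F} — a partial dependency, so 2NF is violated.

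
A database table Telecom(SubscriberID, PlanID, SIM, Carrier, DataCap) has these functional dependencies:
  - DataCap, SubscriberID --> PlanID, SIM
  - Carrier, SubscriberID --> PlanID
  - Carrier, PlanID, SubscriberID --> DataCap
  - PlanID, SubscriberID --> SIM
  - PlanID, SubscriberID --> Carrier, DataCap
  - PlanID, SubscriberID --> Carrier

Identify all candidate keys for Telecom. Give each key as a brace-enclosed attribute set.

{Carrier, SubscriberID}, {DataCap, SubscriberID}, {PlanID, SubscriberID}

No FD produces {SubscriberID}, so it must be in every candidate key.
{Carrier, SubscriberID}⁺ = {Carrier, DataCap, PlanID, SIM, SubscriberID} — all of the relation — so {Carrier, SubscriberID} is a candidate key.
{DataCap, SubscriberID}⁺ = {Carrier, DataCap, PlanID, SIM, SubscriberID} — all of the relation — so {DataCap, SubscriberID} is a candidate key.
{PlanID, SubscriberID}⁺ = {Carrier, DataCap, PlanID, SIM, SubscriberID} — all of the relation — so {PlanID, SubscriberID} is a candidate key.
These are minimal and exhaustive — every other superkey contains one of them.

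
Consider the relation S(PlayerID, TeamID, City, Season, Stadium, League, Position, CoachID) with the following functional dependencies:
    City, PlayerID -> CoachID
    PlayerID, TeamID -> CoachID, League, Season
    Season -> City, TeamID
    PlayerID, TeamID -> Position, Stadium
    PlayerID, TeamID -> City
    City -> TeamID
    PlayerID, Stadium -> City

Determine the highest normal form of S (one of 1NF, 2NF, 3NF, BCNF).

3NF

Candidate keys: {City, PlayerID}, {PlayerID, Season}, {PlayerID, Stadium}, {PlayerID, TeamID}. Prime attributes: {City, PlayerID, Season, Stadium, TeamID}.
Season -> City, TeamID breaks BCNF: {Season}⁺ = {City, Season, TeamID}, so {Season} is not a superkey.
Its right-hand attributes {City, TeamID} are all prime, as are those of every other non-superkey FD — the relation is in 3NF.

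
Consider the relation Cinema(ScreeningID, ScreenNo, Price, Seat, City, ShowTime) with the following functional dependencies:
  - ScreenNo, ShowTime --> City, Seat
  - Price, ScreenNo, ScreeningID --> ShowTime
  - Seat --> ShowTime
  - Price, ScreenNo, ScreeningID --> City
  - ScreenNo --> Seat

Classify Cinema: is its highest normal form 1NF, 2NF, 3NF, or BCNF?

1NF

Candidate key: {Price, ScreenNo, ScreeningID}. Prime attributes: {Price, ScreenNo, ScreeningID}.
For ScreenNo, ShowTime --> City, Seat we have {ScreenNo, ShowTime}⁺ = {City, ScreenNo, Seat, ShowTime}; {ScreenNo, ShowTime} is not a superkey, so BCNF fails.
Because {City, Seat} are non-prime and the left side of ScreenNo, ShowTime --> City, Seat is not a superkey, the relation is not in 3NF.
The proper key subset {ScreenNo} of {Price, ScreenNo, ScreeningID} determines non-prime {City, Seat, ShowTime}, so the relation is not even in 2NF.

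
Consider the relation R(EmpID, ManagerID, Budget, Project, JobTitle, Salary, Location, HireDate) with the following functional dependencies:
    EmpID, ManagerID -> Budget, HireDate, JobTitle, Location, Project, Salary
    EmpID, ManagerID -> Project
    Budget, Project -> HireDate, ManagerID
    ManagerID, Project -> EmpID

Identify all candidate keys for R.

{Budget, Project} is a candidate key since {Budget, Project}⁺ = {Budget, EmpID, HireDate, JobTitle, Location, ManagerID, Project, Salary} covers every attribute.
{EmpID, ManagerID} is a candidate key since {EmpID, ManagerID}⁺ = {Budget, EmpID, HireDate, JobTitle, Location, ManagerID, Project, Salary} covers every attribute.
{ManagerID, Project} is a candidate key since {ManagerID, Project}⁺ = {Budget, EmpID, HireDate, JobTitle, Location, ManagerID, Project, Salary} covers every attribute.
No proper subset of any of these is a key, and no other minimal superkey exists.

{Budget, Project}, {EmpID, ManagerID}, {ManagerID, Project}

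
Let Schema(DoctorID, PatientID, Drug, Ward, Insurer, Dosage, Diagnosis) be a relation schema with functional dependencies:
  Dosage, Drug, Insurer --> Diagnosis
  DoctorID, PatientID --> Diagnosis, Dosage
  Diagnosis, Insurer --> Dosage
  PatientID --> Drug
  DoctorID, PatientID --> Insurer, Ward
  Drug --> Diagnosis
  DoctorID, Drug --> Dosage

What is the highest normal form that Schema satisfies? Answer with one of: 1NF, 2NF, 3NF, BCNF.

Candidate key: {DoctorID, PatientID}. Prime attributes: {DoctorID, PatientID}.
Dosage, Drug, Insurer --> Diagnosis breaks BCNF: {Dosage, Drug, Insurer}⁺ = {Diagnosis, Dosage, Drug, Insurer}, so {Dosage, Drug, Insurer} is not a superkey.
Because {Diagnosis} is non-prime and the left side of Dosage, Drug, Insurer --> Diagnosis is not a superkey, the relation is not in 3NF.
{PatientID} is a proper subset of the key {DoctorID, PatientID}, and {PatientID}⁺ contains the non-prime attributes {Diagnosis, Drug} — a partial dependency, so 2NF is violated.

1NF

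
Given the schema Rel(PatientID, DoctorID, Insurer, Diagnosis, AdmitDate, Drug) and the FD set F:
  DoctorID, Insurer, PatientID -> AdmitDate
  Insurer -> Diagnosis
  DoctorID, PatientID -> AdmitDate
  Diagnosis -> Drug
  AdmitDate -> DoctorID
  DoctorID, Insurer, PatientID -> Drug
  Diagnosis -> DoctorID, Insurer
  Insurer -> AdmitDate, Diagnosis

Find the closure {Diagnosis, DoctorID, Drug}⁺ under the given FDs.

{AdmitDate, Diagnosis, DoctorID, Drug, Insurer}

Start with {Diagnosis, DoctorID, Drug}.
Diagnosis -> DoctorID, Insurer applies; add {Insurer} → now {Diagnosis, DoctorID, Drug, Insurer}.
Insurer -> AdmitDate, Diagnosis applies; add {AdmitDate} → now {AdmitDate, Diagnosis, DoctorID, Drug, Insurer}.
No further FD applies.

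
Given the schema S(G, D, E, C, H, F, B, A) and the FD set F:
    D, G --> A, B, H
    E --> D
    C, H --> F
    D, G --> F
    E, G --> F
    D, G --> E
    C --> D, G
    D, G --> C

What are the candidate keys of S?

Closure of {C} is {A, B, C, D, E, F, G, H}, the whole schema; {C} is a candidate key.
Closure of {D, G} is {A, B, C, D, E, F, G, H}, the whole schema; {D, G} is a candidate key.
Closure of {E, G} is {A, B, C, D, E, F, G, H}, the whole schema; {E, G} is a candidate key.
Any other superkey properly contains one of these, so there are no further candidate keys.

{C}, {D, G}, {E, G}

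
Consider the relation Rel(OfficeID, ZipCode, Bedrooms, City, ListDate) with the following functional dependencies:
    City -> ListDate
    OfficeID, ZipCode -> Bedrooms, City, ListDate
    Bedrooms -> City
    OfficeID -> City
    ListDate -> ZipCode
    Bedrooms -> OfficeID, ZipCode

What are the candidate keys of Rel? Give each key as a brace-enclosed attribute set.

{Bedrooms}, {OfficeID}

Closure of {Bedrooms} is {Bedrooms, City, ListDate, OfficeID, ZipCode}, the whole schema; {Bedrooms} is a candidate key.
Closure of {OfficeID} is {Bedrooms, City, ListDate, OfficeID, ZipCode}, the whole schema; {OfficeID} is a candidate key.
No proper subset of any of these is a key, and no other minimal superkey exists.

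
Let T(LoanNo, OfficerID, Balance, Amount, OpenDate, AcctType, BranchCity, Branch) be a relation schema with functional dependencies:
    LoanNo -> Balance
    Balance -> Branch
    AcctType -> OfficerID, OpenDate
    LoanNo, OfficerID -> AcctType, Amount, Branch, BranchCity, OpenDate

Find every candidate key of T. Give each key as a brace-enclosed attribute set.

{AcctType, LoanNo}, {LoanNo, OfficerID}

No FD produces {LoanNo}, so it must be in every candidate key.
{AcctType, LoanNo} is a candidate key since {AcctType, LoanNo}⁺ = {AcctType, Amount, Balance, Branch, BranchCity, LoanNo, OfficerID, OpenDate} covers every attribute.
{LoanNo, OfficerID} is a candidate key since {LoanNo, OfficerID}⁺ = {AcctType, Amount, Balance, Branch, BranchCity, LoanNo, OfficerID, OpenDate} covers every attribute.
These are minimal and exhaustive — every other superkey contains one of them.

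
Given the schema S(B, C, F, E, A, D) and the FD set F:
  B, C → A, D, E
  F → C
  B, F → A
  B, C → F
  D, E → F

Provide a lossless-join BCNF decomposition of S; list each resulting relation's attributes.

{A, B, D, E}; {C, F}; {D, E, F}

Candidate keys of the original relation: {B, C}, {B, D, E}, {B, F}.
{A, B, C, D, E, F}: {F} determines {C, F} here but is not a superkey — split on F → C, giving {C, F} and {A, B, D, E, F}.
{C, F}: every determinant is a superkey — BCNF.
{A, B, D, E, F}: {D, E} determines {D, E, F} here but is not a superkey — split on D, E → F, giving {D, E, F} and {A, B, D, E}.
{D, E, F}: every determinant is a superkey — BCNF.
{A, B, D, E}: every determinant is a superkey — BCNF.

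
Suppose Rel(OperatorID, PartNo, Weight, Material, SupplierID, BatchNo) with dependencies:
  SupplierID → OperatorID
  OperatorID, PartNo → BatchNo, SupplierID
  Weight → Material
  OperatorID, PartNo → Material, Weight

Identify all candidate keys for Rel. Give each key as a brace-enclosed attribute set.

{OperatorID, PartNo}, {PartNo, SupplierID}

No FD produces {PartNo}, so it must be in every candidate key.
{OperatorID, PartNo} is a candidate key since {OperatorID, PartNo}⁺ = {BatchNo, Material, OperatorID, PartNo, SupplierID, Weight} covers every attribute.
{PartNo, SupplierID} is a candidate key since {PartNo, SupplierID}⁺ = {BatchNo, Material, OperatorID, PartNo, SupplierID, Weight} covers every attribute.
These are minimal and exhaustive — every other superkey contains one of them.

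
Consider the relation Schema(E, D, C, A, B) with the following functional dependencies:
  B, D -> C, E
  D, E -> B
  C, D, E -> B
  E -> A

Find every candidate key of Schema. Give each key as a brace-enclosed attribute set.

{B, D}, {D, E}

{D} never appears on the right of any FD, so every key must include it.
{B, D} is a candidate key since {B, D}⁺ = {A, B, C, D, E} covers every attribute.
{D, E} is a candidate key since {D, E}⁺ = {A, B, C, D, E} covers every attribute.
Any other superkey properly contains one of these, so there are no further candidate keys.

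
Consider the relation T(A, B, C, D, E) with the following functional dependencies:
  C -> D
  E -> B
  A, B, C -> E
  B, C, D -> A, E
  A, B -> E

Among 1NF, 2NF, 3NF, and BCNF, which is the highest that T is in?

Candidate keys: {B, C}, {C, E}. Prime attributes: {B, C, E}.
For C -> D we have {C}⁺ = {C, D}; {C} is not a superkey, so BCNF fails.
C -> D has non-prime {D} on the right and a non-superkey on the left, so 3NF fails.
The proper key subset {C} of {B, C} determines non-prime {D}, so the relation is not even in 2NF.

1NF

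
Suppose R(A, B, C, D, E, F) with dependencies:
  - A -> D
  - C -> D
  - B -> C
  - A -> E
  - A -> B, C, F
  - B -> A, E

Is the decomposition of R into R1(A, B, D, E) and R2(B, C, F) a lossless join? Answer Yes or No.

Yes

R1 ∩ R2 = {B}; its closure under F is {A, B, C, D, E, F}.
Since R1 ⊆ {A, B, C, D, E, F}, the intersection is a superkey of R1; the decomposition is lossless.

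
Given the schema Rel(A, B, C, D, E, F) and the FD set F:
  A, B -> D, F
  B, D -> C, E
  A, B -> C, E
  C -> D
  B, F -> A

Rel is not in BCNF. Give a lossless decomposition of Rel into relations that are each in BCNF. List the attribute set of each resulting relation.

{A, B, D, F}; {B, C, E}; {C, D}

Candidate keys of the original relation: {A, B}, {B, F}.
In {A, B, C, D, E, F}, {B, D} is not a superkey ({B, D}⁺ restricted to this set is {B, C, D, E}), so split on B, D -> C, E into {B, C, D, E} and {A, B, D, F}.
In {B, C, D, E}, {C} is not a superkey ({C}⁺ restricted to this set is {C, D}), so split on C -> D into {C, D} and {B, C, E}.
{C, D} has no BCNF violation.
{B, C, E} has no BCNF violation.
{A, B, D, F} has no BCNF violation.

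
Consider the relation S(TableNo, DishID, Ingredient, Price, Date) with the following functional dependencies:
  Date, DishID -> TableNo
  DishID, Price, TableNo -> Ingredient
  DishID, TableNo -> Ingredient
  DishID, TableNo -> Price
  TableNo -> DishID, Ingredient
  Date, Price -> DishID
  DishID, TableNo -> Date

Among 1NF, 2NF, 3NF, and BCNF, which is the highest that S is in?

BCNF

Candidate keys: {Date, DishID}, {Date, Price}, {TableNo}. Prime attributes: {Date, DishID, Price, TableNo}.
Each dependency's left side is a superkey — BCNF holds.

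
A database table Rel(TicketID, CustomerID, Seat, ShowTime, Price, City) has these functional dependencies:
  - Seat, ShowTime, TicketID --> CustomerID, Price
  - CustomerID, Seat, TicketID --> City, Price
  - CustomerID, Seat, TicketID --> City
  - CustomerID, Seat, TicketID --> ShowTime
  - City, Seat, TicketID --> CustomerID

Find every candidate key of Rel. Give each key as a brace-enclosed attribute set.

{City, Seat, TicketID}, {CustomerID, Seat, TicketID}, {Seat, ShowTime, TicketID}

No FD produces {Seat, TicketID}, so they must be in every candidate key.
{City, Seat, TicketID} is a candidate key since {City, Seat, TicketID}⁺ = {City, CustomerID, Price, Seat, ShowTime, TicketID} covers every attribute.
{CustomerID, Seat, TicketID} is a candidate key since {CustomerID, Seat, TicketID}⁺ = {City, CustomerID, Price, Seat, ShowTime, TicketID} covers every attribute.
{Seat, ShowTime, TicketID} is a candidate key since {Seat, ShowTime, TicketID}⁺ = {City, CustomerID, Price, Seat, ShowTime, TicketID} covers every attribute.
No proper subset of any of these is a key, and no other minimal superkey exists.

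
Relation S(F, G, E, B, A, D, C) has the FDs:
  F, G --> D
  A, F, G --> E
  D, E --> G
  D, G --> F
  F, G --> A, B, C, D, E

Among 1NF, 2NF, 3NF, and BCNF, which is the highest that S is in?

BCNF

Candidate keys: {D, E}, {D, G}, {F, G}. Prime attributes: {D, E, F, G}.
Every FD has a superkey on the left, so the relation is in BCNF.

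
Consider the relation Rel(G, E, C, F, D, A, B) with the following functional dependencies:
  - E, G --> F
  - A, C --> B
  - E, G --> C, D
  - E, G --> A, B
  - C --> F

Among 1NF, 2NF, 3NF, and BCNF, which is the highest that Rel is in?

Candidate key: {E, G}. Prime attributes: {E, G}.
A, C --> B breaks BCNF: {A, C}⁺ = {A, B, C, F}, so {A, C} is not a superkey.
Because {B} is non-prime and the left side of A, C --> B is not a superkey, the relation is not in 3NF.
No proper subset of a key has a non-prime attribute in its closure, so there is no partial dependency; 2NF holds.

2NF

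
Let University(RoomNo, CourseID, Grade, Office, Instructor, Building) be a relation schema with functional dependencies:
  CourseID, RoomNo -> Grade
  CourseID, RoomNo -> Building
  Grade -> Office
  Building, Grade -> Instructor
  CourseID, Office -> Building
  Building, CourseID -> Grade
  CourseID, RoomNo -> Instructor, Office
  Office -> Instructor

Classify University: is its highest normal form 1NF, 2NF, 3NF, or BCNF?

Candidate key: {CourseID, RoomNo}. Prime attributes: {CourseID, RoomNo}.
Grade -> Office: {Grade}⁺ = {Grade, Instructor, Office}, which is not all of the attributes, so the left side is not a superkey — BCNF is violated.
Because {Office} is non-prime and the left side of Grade -> Office is not a superkey, the relation is not in 3NF.
Checking every proper subset of each key, none determines a non-prime attribute — 2NF is satisfied.

2NF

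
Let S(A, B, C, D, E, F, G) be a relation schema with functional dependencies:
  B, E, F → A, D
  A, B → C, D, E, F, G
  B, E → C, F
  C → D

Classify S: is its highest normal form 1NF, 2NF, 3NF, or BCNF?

Candidate keys: {A, B}, {B, E}. Prime attributes: {A, B, E}.
C → D breaks BCNF: {C}⁺ = {C, D}, so {C} is not a superkey.
C → D has non-prime {D} on the right and a non-superkey on the left, so 3NF fails.
Checking every proper subset of each key, none determines a non-prime attribute — 2NF is satisfied.

2NF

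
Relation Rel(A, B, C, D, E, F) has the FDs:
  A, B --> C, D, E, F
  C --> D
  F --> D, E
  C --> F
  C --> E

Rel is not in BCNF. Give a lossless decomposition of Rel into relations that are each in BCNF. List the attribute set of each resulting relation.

{A, B, C}; {C, F}; {D, E, F}

Candidate key of the original relation: {A, B}.
In {A, B, C, D, E, F}, {C} is not a superkey ({C}⁺ restricted to this set is {C, D, E, F}), so split on C --> D, E, F into {C, D, E, F} and {A, B, C}.
In {C, D, E, F}, {F} is not a superkey ({F}⁺ restricted to this set is {D, E, F}), so split on F --> D, E into {D, E, F} and {C, F}.
{D, E, F} is in BCNF.
{C, F} is in BCNF.
{A, B, C} is in BCNF.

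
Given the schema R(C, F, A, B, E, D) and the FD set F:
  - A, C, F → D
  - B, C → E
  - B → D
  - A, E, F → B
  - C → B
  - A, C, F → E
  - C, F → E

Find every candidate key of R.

Attributes never on any right-hand side: {A, C, F} — every candidate key must contain all of them.
{A, C, F}⁺ = {A, B, C, D, E, F} — all of the relation — so {A, C, F} is a candidate key.
No other minimal set has full closure, so this is the only candidate key.

{A, C, F}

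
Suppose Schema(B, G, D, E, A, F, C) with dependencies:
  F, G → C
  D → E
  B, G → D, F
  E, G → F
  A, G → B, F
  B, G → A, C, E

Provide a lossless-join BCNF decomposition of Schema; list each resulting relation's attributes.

{A, B, D, G}; {C, F, G}; {D, E}; {D, F, G}

Candidate keys of the original relation: {A, G}, {B, G}.
Within {A, B, C, D, E, F, G}: {F, G}⁺ ∩ {A, B, C, D, E, F, G} = {C, F, G}, not the whole set, so F, G → C violates BCNF; decompose into {C, F, G} and {A, B, D, E, F, G}.
{C, F, G}: every determinant is a superkey — BCNF.
Within {A, B, D, E, F, G}: {D}⁺ ∩ {A, B, D, E, F, G} = {D, E}, not the whole set, so D → E violates BCNF; decompose into {D, E} and {A, B, D, F, G}.
{D, E}: every determinant is a superkey — BCNF.
Within {A, B, D, F, G}: {D, G}⁺ ∩ {A, B, D, F, G} = {D, F, G}, not the whole set, so D, G → F violates BCNF; decompose into {D, F, G} and {A, B, D, G}.
{D, F, G}: every determinant is a superkey — BCNF.
{A, B, D, G}: every determinant is a superkey — BCNF.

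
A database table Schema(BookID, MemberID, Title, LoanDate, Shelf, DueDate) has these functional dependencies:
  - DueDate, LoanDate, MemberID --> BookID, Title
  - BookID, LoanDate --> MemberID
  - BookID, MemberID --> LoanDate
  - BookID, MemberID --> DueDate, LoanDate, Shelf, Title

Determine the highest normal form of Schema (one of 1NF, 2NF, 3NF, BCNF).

BCNF

Candidate keys: {BookID, LoanDate}, {BookID, MemberID}, {DueDate, LoanDate, MemberID}. Prime attributes: {BookID, DueDate, LoanDate, MemberID}.
Every FD has a superkey on the left, so the relation is in BCNF.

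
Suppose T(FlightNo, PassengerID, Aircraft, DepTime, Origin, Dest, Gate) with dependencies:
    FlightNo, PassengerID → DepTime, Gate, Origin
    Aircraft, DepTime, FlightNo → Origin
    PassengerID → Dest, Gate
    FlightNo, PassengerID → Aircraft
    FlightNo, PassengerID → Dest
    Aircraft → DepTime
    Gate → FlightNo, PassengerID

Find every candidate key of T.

{Gate}, {PassengerID}

{Gate}⁺ = {Aircraft, DepTime, Dest, FlightNo, Gate, Origin, PassengerID}, which is every attribute, so {Gate} is a candidate key.
{PassengerID}⁺ = {Aircraft, DepTime, Dest, FlightNo, Gate, Origin, PassengerID}, which is every attribute, so {PassengerID} is a candidate key.
These are minimal and exhaustive — every other superkey contains one of them.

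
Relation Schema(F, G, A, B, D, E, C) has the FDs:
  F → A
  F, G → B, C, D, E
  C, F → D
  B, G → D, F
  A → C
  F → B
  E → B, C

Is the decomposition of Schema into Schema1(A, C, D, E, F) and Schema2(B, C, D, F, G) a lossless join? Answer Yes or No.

Common attributes: {C, D, F}; their closure is {A, B, C, D, F}.
Neither Schema1 nor Schema2 is contained in that closure, so the decomposition is lossy.

No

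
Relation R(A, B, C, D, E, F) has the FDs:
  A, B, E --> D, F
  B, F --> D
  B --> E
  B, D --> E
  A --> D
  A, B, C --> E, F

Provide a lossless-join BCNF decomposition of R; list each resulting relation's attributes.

{A, B, C}; {A, B, F}; {B, D, F}; {B, E}

Candidate key of the original relation: {A, B, C}.
In {A, B, C, D, E, F}, {A, B, E} is not a superkey ({A, B, E}⁺ restricted to this set is {A, B, D, E, F}), so split on A, B, E --> D, F into {A, B, D, E, F} and {A, B, C, E}.
In {A, B, D, E, F}, {B, F} is not a superkey ({B, F}⁺ restricted to this set is {B, D, E, F}), so split on B, F --> D, E into {B, D, E, F} and {A, B, F}.
In {B, D, E, F}, {B} is not a superkey ({B}⁺ restricted to this set is {B, E}), so split on B --> E into {B, E} and {B, D, F}.
{B, E} has no BCNF violation.
{B, D, F} has no BCNF violation.
{A, B, F} has no BCNF violation.
In {A, B, C, E}, {B} is not a superkey ({B}⁺ restricted to this set is {B, E}), so split on B --> E into {B, E} and {A, B, C}.
{B, E} has no BCNF violation.
{A, B, C} has no BCNF violation.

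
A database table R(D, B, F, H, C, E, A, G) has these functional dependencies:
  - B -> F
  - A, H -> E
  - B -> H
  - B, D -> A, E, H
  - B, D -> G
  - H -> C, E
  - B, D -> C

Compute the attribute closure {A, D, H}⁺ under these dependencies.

Start with {A, D, H}.
A, H -> E applies; add {E} → now {A, D, E, H}.
H -> C, E applies; add {C} → now {A, C, D, E, H}.
No further FD applies.

{A, C, D, E, H}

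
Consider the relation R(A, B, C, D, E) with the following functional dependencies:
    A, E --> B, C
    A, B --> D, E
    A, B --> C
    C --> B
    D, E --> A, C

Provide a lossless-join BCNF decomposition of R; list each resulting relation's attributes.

{A, C, D, E}; {B, C}

Candidate keys of the original relation: {A, B}, {A, C}, {A, E}, {D, E}.
In {A, B, C, D, E}, {C} is not a superkey ({C}⁺ restricted to this set is {B, C}), so split on C --> B into {B, C} and {A, C, D, E}.
{B, C} has no BCNF violation.
{A, C, D, E} has no BCNF violation.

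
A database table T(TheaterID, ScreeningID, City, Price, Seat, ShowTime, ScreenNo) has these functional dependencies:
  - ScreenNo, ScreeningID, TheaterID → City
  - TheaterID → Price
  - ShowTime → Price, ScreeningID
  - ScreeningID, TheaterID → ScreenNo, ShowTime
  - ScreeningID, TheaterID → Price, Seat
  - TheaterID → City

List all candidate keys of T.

{ScreeningID, TheaterID}, {ShowTime, TheaterID}

{TheaterID} never appears on the right of any FD, so every key must include it.
{ScreeningID, TheaterID} is a candidate key since {ScreeningID, TheaterID}⁺ = {City, Price, ScreenNo, ScreeningID, Seat, ShowTime, TheaterID} covers every attribute.
{ShowTime, TheaterID} is a candidate key since {ShowTime, TheaterID}⁺ = {City, Price, ScreenNo, ScreeningID, Seat, ShowTime, TheaterID} covers every attribute.
Any other superkey properly contains one of these, so there are no further candidate keys.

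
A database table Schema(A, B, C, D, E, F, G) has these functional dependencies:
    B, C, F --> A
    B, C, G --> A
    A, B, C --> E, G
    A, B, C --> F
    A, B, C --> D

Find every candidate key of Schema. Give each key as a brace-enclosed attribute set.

No FD produces {B, C}, so they must be in every candidate key.
{A, B, C} is a candidate key since {A, B, C}⁺ = {A, B, C, D, E, F, G} covers every attribute.
{B, C, F} is a candidate key since {B, C, F}⁺ = {A, B, C, D, E, F, G} covers every attribute.
{B, C, G} is a candidate key since {B, C, G}⁺ = {A, B, C, D, E, F, G} covers every attribute.
These are minimal and exhaustive — every other superkey contains one of them.

{A, B, C}, {B, C, F}, {B, C, G}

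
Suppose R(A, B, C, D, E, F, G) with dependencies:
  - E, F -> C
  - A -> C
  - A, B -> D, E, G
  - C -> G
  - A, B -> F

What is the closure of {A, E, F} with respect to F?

Start with {A, E, F}.
E, F -> C applies; add {C} → now {A, C, E, F}.
C -> G applies; add {G} → now {A, C, E, F, G}.
No further FD applies.

{A, C, E, F, G}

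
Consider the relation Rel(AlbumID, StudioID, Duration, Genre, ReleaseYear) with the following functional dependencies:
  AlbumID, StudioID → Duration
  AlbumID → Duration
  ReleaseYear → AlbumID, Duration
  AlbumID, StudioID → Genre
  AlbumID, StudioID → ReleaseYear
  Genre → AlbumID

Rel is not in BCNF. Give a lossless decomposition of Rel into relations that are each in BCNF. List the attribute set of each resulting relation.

Candidate keys of the original relation: {AlbumID, StudioID}, {Genre, StudioID}, {ReleaseYear, StudioID}.
Within {AlbumID, Duration, Genre, ReleaseYear, StudioID}: {AlbumID}⁺ ∩ {AlbumID, Duration, Genre, ReleaseYear, StudioID} = {AlbumID, Duration}, not the whole set, so AlbumID → Duration violates BCNF; decompose into {AlbumID, Duration} and {AlbumID, Genre, ReleaseYear, StudioID}.
{AlbumID, Duration} is in BCNF.
Within {AlbumID, Genre, ReleaseYear, StudioID}: {ReleaseYear}⁺ ∩ {AlbumID, Genre, ReleaseYear, StudioID} = {AlbumID, ReleaseYear}, not the whole set, so ReleaseYear → AlbumID violates BCNF; decompose into {AlbumID, ReleaseYear} and {Genre, ReleaseYear, StudioID}.
{AlbumID, ReleaseYear} is in BCNF.
{Genre, ReleaseYear, StudioID} is in BCNF.

{AlbumID, Duration}; {AlbumID, ReleaseYear}; {Genre, ReleaseYear, StudioID}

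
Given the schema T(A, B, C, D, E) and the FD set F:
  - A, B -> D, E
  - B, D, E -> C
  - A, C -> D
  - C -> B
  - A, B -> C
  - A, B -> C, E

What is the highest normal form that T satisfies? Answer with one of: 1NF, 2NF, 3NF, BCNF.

Candidate keys: {A, B}, {A, C}. Prime attributes: {A, B, C}.
For B, D, E -> C we have {B, D, E}⁺ = {B, C, D, E}; {B, D, E} is not a superkey, so BCNF fails.
Its right-hand attributes {C} are all prime, as are those of every other non-superkey FD — the relation is in 3NF.

3NF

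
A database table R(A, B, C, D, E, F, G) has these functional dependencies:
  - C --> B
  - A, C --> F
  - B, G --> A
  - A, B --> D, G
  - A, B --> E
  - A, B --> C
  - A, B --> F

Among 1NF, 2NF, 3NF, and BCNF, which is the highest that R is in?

3NF

Candidate keys: {A, B}, {A, C}, {B, G}, {C, G}. Prime attributes: {A, B, C, G}.
C --> B: {C}⁺ = {B, C}, which is not all of the attributes, so the left side is not a superkey — BCNF is violated.
But every attribute on its right side ({B}) is prime, and the same holds for every other non-superkey FD, so 3NF still holds.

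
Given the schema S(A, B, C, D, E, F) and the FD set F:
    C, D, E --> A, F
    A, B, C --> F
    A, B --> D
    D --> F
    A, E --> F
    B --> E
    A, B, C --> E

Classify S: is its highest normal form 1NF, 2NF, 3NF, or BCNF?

Candidate keys: {A, B, C}, {B, C, D}. Prime attributes: {A, B, C, D}.
C, D, E --> A, F: {C, D, E}⁺ = {A, C, D, E, F}, which is not all of the attributes, so the left side is not a superkey — BCNF is violated.
C, D, E --> A, F determines the non-prime attribute {F} from a non-superkey — 3NF is violated.
The proper key subset {B} of {A, B, C} determines non-prime {E}, so the relation is not even in 2NF.

1NF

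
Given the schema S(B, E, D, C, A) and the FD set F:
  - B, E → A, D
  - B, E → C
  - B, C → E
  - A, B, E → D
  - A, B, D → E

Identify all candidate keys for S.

No FD produces {B}, so it must be in every candidate key.
Closure of {B, C} is {A, B, C, D, E}, the whole schema; {B, C} is a candidate key.
Closure of {B, E} is {A, B, C, D, E}, the whole schema; {B, E} is a candidate key.
Closure of {A, B, D} is {A, B, C, D, E}, the whole schema; {A, B, D} is a candidate key.
These are minimal and exhaustive — every other superkey contains one of them.

{A, B, D}, {B, C}, {B, E}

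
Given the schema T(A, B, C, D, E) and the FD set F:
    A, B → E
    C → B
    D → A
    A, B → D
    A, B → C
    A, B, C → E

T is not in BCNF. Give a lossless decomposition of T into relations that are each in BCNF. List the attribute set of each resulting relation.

Candidate keys of the original relation: {A, B}, {A, C}, {B, D}, {C, D}.
In {A, B, C, D, E}, {C} is not a superkey ({C}⁺ restricted to this set is {B, C}), so split on C → B into {B, C} and {A, C, D, E}.
{B, C} is in BCNF.
In {A, C, D, E}, {D} is not a superkey ({D}⁺ restricted to this set is {A, D}), so split on D → A into {A, D} and {C, D, E}.
{A, D} is in BCNF.
{C, D, E} is in BCNF.

{A, D}; {B, C}; {C, D, E}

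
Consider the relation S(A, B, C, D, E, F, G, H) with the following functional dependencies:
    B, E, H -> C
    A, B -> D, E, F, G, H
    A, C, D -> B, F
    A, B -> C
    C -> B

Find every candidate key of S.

Attributes never on any right-hand side: {A} — every candidate key must contain it.
Closure of {A, B} is {A, B, C, D, E, F, G, H}, the whole schema; {A, B} is a candidate key.
Closure of {A, C} is {A, B, C, D, E, F, G, H}, the whole schema; {A, C} is a candidate key.
Any other superkey properly contains one of these, so there are no further candidate keys.

{A, B}, {A, C}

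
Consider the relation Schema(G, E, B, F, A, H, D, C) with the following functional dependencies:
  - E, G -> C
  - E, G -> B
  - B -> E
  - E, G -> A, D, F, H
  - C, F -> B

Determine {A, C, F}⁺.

{A, B, C, E, F}

Start with {A, C, F}.
C, F -> B applies; add {B} → now {A, B, C, F}.
B -> E applies; add {E} → now {A, B, C, E, F}.
No further FD applies.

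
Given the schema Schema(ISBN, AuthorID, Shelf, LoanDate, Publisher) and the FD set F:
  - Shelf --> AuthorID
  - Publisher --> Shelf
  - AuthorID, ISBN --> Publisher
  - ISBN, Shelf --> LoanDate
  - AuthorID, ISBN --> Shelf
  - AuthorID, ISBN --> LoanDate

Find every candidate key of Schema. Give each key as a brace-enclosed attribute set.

{ISBN} never appears on the right of any FD, so every key must include it.
{AuthorID, ISBN}⁺ = {AuthorID, ISBN, LoanDate, Publisher, Shelf} — all of the relation — so {AuthorID, ISBN} is a candidate key.
{ISBN, Publisher}⁺ = {AuthorID, ISBN, LoanDate, Publisher, Shelf} — all of the relation — so {ISBN, Publisher} is a candidate key.
{ISBN, Shelf}⁺ = {AuthorID, ISBN, LoanDate, Publisher, Shelf} — all of the relation — so {ISBN, Shelf} is a candidate key.
These are minimal and exhaustive — every other superkey contains one of them.

{AuthorID, ISBN}, {ISBN, Publisher}, {ISBN, Shelf}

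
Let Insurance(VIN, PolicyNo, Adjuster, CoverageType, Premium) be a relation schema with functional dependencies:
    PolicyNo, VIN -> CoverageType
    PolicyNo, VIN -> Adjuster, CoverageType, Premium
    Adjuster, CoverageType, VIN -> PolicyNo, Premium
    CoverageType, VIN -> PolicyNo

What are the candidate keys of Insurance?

Attributes never on any right-hand side: {VIN} — every candidate key must contain it.
{CoverageType, VIN}⁺ = {Adjuster, CoverageType, PolicyNo, Premium, VIN} — all of the relation — so {CoverageType, VIN} is a candidate key.
{PolicyNo, VIN}⁺ = {Adjuster, CoverageType, PolicyNo, Premium, VIN} — all of the relation — so {PolicyNo, VIN} is a candidate key.
Any other superkey properly contains one of these, so there are no further candidate keys.

{CoverageType, VIN}, {PolicyNo, VIN}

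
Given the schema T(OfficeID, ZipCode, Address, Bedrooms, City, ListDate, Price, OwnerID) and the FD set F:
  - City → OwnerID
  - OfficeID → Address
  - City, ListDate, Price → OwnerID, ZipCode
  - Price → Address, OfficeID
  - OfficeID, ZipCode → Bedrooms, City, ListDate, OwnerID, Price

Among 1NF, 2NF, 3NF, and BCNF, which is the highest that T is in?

1NF

Candidate keys: {City, ListDate, Price}, {OfficeID, ZipCode}, {Price, ZipCode}. Prime attributes: {City, ListDate, OfficeID, Price, ZipCode}.
City → OwnerID: {City}⁺ = {City, OwnerID}, which is not all of the attributes, so the left side is not a superkey — BCNF is violated.
Because {OwnerID} is non-prime and the left side of City → OwnerID is not a superkey, the relation is not in 3NF.
The proper key subset {OfficeID} of {OfficeID, ZipCode} determines non-prime {Address}, so the relation is not even in 2NF.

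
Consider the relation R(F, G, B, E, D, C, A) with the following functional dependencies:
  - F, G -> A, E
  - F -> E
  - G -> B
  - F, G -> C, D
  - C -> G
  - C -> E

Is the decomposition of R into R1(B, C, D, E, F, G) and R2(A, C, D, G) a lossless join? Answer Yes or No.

Common attributes: {C, D, G}; their closure is {B, C, D, E, G}.
Neither R1 nor R2 is contained in that closure, so the decomposition is lossy.

No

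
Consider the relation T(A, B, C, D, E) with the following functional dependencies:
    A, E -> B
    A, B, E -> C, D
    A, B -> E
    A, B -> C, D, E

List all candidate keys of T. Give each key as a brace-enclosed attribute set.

{A, B}, {A, E}

{A} never appears on the right of any FD, so every key must include it.
{A, B} is a candidate key since {A, B}⁺ = {A, B, C, D, E} covers every attribute.
{A, E} is a candidate key since {A, E}⁺ = {A, B, C, D, E} covers every attribute.
No proper subset of any of these is a key, and no other minimal superkey exists.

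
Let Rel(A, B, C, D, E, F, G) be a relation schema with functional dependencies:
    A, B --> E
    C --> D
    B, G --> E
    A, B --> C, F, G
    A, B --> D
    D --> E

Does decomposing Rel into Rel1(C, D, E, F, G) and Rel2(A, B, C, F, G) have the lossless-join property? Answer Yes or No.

Common attributes: {C, F, G}; their closure is {C, D, E, F, G}.
Rel1 is contained in that closure, so Rel1 ∩ Rel2 --> Rel1 holds and the join is lossless.

Yes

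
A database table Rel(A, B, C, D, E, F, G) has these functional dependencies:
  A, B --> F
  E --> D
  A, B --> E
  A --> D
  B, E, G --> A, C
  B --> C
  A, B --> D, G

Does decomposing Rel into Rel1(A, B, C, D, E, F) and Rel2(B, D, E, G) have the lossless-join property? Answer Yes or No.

The shared attributes are {B, D, E} and {B, D, E}⁺ = {B, C, D, E}.
Neither Rel1 nor Rel2 is contained in that closure, so the decomposition is lossy.

No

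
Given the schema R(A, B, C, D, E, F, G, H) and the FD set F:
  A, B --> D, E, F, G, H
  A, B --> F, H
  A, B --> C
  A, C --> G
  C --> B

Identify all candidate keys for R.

{A, B}, {A, C}

Attributes never on any right-hand side: {A} — every candidate key must contain it.
Closure of {A, B} is {A, B, C, D, E, F, G, H}, the whole schema; {A, B} is a candidate key.
Closure of {A, C} is {A, B, C, D, E, F, G, H}, the whole schema; {A, C} is a candidate key.
These are minimal and exhaustive — every other superkey contains one of them.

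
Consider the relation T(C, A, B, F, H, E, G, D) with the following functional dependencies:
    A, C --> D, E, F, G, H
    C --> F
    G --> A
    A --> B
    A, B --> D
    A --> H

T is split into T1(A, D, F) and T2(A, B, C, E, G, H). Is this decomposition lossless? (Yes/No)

No

The shared attributes are {A} and {A}⁺ = {A, B, D, H}.
Neither T1 nor T2 is contained in that closure, so the decomposition is lossy.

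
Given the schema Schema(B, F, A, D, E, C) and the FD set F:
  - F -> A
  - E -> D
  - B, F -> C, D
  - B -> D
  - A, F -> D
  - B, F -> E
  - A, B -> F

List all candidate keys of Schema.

{B} never appears on the right of any FD, so every key must include it.
{A, B} is a candidate key since {A, B}⁺ = {A, B, C, D, E, F} covers every attribute.
{B, F} is a candidate key since {B, F}⁺ = {A, B, C, D, E, F} covers every attribute.
Any other superkey properly contains one of these, so there are no further candidate keys.

{A, B}, {B, F}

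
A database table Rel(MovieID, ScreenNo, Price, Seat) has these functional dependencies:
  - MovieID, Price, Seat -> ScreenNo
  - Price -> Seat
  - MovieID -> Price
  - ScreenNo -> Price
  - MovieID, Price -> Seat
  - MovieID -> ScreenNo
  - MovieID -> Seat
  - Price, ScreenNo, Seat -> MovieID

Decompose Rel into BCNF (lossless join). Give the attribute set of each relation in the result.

{MovieID, Price, ScreenNo}; {Price, Seat}

Candidate keys of the original relation: {MovieID}, {ScreenNo}.
Within {MovieID, Price, ScreenNo, Seat}: {Price}⁺ ∩ {MovieID, Price, ScreenNo, Seat} = {Price, Seat}, not the whole set, so Price -> Seat violates BCNF; decompose into {Price, Seat} and {MovieID, Price, ScreenNo}.
{Price, Seat} is in BCNF.
{MovieID, Price, ScreenNo} is in BCNF.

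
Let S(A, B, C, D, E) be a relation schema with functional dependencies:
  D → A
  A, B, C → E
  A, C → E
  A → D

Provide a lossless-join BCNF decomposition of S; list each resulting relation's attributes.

{A, D}; {B, C, D}; {C, D, E}

Candidate keys of the original relation: {A, B, C}, {B, C, D}.
{A, B, C, D, E}: {D} determines {A, D} here but is not a superkey — split on D → A, giving {A, D} and {B, C, D, E}.
{A, D}: every determinant is a superkey — BCNF.
{B, C, D, E}: {C, D} determines {C, D, E} here but is not a superkey — split on C, D → E, giving {C, D, E} and {B, C, D}.
{C, D, E}: every determinant is a superkey — BCNF.
{B, C, D}: every determinant is a superkey — BCNF.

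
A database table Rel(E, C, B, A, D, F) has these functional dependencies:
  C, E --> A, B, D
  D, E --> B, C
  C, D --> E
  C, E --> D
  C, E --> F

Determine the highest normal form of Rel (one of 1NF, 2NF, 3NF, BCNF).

BCNF

Candidate keys: {C, D}, {C, E}, {D, E}. Prime attributes: {C, D, E}.
The left-hand side of every FD is a superkey, so BCNF is satisfied.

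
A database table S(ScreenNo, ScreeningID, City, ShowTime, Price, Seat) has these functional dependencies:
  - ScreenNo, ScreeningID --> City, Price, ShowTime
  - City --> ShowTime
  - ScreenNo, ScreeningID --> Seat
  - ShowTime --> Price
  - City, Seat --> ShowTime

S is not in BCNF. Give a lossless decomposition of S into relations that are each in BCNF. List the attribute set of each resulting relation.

Candidate key of the original relation: {ScreenNo, ScreeningID}.
Within {City, Price, ScreenNo, ScreeningID, Seat, ShowTime}: {City}⁺ ∩ {City, Price, ScreenNo, ScreeningID, Seat, ShowTime} = {City, Price, ShowTime}, not the whole set, so City --> Price, ShowTime violates BCNF; decompose into {City, Price, ShowTime} and {City, ScreenNo, ScreeningID, Seat}.
Within {City, Price, ShowTime}: {ShowTime}⁺ ∩ {City, Price, ShowTime} = {Price, ShowTime}, not the whole set, so ShowTime --> Price violates BCNF; decompose into {Price, ShowTime} and {City, ShowTime}.
{Price, ShowTime} has no BCNF violation.
{City, ShowTime} has no BCNF violation.
{City, ScreenNo, ScreeningID, Seat} has no BCNF violation.

{City, ScreenNo, ScreeningID, Seat}; {City, ShowTime}; {Price, ShowTime}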